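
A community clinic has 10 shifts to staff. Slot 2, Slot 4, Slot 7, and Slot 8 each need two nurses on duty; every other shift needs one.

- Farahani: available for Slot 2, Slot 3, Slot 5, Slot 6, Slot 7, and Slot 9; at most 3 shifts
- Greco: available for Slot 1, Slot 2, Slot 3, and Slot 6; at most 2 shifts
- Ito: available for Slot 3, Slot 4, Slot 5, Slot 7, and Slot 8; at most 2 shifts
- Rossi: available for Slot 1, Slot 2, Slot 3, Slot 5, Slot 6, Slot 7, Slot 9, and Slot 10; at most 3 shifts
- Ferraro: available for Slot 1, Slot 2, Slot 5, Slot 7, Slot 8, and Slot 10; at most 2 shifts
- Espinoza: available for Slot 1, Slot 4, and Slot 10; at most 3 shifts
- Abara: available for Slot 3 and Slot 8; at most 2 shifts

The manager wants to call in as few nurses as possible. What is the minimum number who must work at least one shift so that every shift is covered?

14 slots to fill and no one can take more than 3, so at least ⌈14/3⌉ = 5 nurses are needed.
Any 5 nurses together have capacity at most 3+3+3+2+2 = 13 < 14 slots, so 5 can never suffice.
Farahani, Greco, Ito, Rossi, Ferraro, and Espinoza alone can cover everything: Slot 1→Espinoza, Slot 2→Greco+Rossi, Slot 3→Greco, Slot 4→Ito+Espinoza, Slot 5→Farahani, Slot 6→Farahani, Slot 7→Rossi+Ferraro, Slot 8→Ito+Ferraro, Slot 9→Farahani, Slot 10→Rossi.

6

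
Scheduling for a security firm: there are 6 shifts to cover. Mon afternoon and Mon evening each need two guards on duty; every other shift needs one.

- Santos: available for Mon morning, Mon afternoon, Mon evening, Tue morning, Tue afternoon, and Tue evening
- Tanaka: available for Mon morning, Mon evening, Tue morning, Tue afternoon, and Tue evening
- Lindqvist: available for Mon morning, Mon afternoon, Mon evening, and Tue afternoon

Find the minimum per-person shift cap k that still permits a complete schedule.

3

With 3 guards and 8 worker-slots to fill, someone must work at least ⌈8/3⌉ = 3 shifts, so k ≥ 3.
k = 3 works: Mon morning→Tanaka, Mon afternoon→Santos+Lindqvist, Mon evening→Tanaka+Lindqvist, Tue morning→Santos, Tue afternoon→Tanaka, Tue evening→Santos.
Loads: Santos 3, Tanaka 3, Lindqvist 2 — all ≤ 3.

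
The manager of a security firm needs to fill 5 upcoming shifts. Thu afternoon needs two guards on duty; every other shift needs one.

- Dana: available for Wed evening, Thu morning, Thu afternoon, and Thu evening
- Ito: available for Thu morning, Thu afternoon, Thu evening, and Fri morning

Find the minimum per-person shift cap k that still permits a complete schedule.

3

With 2 guards and 6 worker-slots to fill, someone must work at least ⌈6/2⌉ = 3 shifts, so k ≥ 3.
k = 3 works: Wed evening→Dana, Thu morning→Dana, Thu afternoon→Dana+Ito, Thu evening→Ito, Fri morning→Ito.
Loads: Dana 3, Ito 3 — all ≤ 3.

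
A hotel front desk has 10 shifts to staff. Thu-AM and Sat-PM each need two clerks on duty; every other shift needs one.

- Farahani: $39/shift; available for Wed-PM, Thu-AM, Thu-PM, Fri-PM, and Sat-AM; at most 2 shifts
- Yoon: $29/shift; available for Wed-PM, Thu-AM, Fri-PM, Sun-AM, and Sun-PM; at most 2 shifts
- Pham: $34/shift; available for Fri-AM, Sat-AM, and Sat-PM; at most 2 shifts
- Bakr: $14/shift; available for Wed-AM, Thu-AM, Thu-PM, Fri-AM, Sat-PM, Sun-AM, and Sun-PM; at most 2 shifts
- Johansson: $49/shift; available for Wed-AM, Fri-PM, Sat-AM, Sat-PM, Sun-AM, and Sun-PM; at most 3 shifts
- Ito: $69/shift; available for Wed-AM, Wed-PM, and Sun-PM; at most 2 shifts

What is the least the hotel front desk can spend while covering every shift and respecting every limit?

$448

Picking the cheapest available clerk for each shift independently would cost $253, but that ignores the shift limits.
An optimal schedule: Wed-AM→Bakr, Wed-PM→Farahani, Thu-AM→Yoon+Bakr, Thu-PM→Farahani, Fri-AM→Pham, Fri-PM→Yoon, Sat-AM→Johansson, Sat-PM→Pham+Johansson, Sun-AM→Johansson, Sun-PM→Ito.
Total: 14 + 39 + 29 + 14 + 39 + 34 + 29 + 49 + 34 + 49 + 49 + 69 = $448.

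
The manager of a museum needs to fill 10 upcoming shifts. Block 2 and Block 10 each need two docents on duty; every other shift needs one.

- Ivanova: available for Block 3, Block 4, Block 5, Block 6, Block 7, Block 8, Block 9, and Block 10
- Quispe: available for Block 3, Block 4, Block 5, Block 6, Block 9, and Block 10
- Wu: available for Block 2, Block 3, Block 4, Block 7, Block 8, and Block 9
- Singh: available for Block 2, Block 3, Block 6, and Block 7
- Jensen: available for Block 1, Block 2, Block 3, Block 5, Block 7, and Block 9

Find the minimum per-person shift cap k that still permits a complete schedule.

3

With 5 docents and 12 worker-slots to fill, someone must work at least ⌈12/5⌉ = 3 shifts, so k ≥ 3.
k = 3 works: Block 1→Jensen, Block 2→Wu+Singh, Block 3→Singh, Block 4→Ivanova, Block 5→Quispe, Block 6→Quispe, Block 7→Wu, Block 8→Ivanova, Block 9→Wu, Block 10→Ivanova+Quispe.
Loads: Ivanova 3, Quispe 3, Wu 3, Singh 2, Jensen 1 — all ≤ 3.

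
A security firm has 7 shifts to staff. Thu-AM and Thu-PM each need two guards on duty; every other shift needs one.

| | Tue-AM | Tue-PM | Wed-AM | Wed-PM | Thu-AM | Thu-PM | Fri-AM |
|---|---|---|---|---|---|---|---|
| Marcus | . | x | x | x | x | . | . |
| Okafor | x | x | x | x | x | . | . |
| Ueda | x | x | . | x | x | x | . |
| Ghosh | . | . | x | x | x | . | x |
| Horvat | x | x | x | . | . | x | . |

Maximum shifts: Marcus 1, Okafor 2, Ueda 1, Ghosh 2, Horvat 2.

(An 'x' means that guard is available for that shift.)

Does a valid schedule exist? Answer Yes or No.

No

Total capacity is 1+2+1+2+2 = 8 but 9 worker-slots are needed — infeasible.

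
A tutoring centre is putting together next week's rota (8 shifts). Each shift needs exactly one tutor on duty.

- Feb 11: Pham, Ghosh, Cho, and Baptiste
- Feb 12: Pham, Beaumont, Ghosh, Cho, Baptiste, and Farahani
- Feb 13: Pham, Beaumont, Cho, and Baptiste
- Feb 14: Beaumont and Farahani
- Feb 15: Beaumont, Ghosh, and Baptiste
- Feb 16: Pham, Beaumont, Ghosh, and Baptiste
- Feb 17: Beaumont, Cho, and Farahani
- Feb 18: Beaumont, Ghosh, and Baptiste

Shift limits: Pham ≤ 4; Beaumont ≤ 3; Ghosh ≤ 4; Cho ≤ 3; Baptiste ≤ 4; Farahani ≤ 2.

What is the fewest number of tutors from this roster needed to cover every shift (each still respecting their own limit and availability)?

3

8 slots to fill and no one can take more than 4, so at least ⌈8/4⌉ = 2 tutors are needed.
No set of 2 tutors can cover every shift (each such set leaves at least one shift with no one available or exceeds a cap).
Pham, Beaumont, and Ghosh alone can cover everything: Feb 11→Pham, Feb 12→Pham, Feb 13→Pham, Feb 14→Beaumont, Feb 15→Beaumont, Feb 16→Pham, Feb 17→Beaumont, Feb 18→Ghosh.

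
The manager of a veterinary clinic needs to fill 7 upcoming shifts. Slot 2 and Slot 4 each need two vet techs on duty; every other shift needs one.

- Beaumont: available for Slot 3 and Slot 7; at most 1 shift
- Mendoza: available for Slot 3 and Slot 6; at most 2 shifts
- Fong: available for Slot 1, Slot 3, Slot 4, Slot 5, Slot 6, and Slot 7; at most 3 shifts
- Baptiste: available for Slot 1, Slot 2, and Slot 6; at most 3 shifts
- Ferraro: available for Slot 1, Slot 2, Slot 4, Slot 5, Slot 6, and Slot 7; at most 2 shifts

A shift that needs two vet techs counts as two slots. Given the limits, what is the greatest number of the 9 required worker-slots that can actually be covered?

9

Total capacity across all vet techs is 1+2+3+3+2 = 11, and 9 slots are needed, so at most 9 can be filled.
An assignment achieving 9: Slot 1→Fong, Slot 2→Baptiste+Ferraro, Slot 3→Mendoza, Slot 4→Fong+Ferraro, Slot 5→Fong, Slot 6→Mendoza, Slot 7→Beaumont.
Loads: Beaumont 1/1, Mendoza 2/2, Fong 3/3, Baptiste 1/3, Ferraro 2/2.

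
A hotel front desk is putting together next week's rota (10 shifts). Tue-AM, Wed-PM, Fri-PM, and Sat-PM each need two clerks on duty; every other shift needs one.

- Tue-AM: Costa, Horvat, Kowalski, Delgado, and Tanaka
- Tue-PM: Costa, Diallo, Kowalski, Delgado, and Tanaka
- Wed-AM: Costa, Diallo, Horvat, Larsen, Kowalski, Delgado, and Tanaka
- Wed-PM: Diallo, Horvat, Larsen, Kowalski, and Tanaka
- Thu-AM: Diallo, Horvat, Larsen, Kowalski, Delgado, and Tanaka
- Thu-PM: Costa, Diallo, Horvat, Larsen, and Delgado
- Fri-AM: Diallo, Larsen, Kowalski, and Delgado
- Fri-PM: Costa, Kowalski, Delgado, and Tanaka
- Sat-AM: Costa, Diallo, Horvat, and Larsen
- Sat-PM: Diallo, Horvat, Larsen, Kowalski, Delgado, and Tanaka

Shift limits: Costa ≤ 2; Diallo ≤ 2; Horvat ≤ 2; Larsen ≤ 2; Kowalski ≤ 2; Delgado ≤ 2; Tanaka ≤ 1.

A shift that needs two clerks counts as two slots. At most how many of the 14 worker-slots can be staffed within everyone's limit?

13

Total capacity across all clerks is 2+2+2+2+2+2+1 = 13, and 14 slots are needed, so at most 13 can be filled.
An assignment achieving 13: Tue-AM→Horvat+Kowalski, Tue-PM→Diallo, Wed-PM→Horvat+Larsen, Thu-AM→Delgado, Thu-PM→Larsen, Fri-AM→Diallo, Fri-PM→Costa+Kowalski, Sat-AM→Costa, Sat-PM→Delgado+Tanaka.
Loads: Costa 2/2, Diallo 2/2, Horvat 2/2, Larsen 2/2, Kowalski 2/2, Delgado 2/2, Tanaka 1/1.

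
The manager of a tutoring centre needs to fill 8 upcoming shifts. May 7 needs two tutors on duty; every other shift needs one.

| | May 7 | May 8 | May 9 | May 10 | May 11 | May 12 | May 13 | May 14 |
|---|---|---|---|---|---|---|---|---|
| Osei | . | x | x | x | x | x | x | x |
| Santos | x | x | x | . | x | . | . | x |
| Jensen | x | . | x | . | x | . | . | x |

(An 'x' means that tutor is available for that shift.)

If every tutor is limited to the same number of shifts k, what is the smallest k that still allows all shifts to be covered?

3

With 3 tutors and 9 worker-slots to fill, someone must work at least ⌈9/3⌉ = 3 shifts, so k ≥ 3.
k = 3 works: May 7→Santos+Jensen, May 8→Santos, May 9→Santos, May 10→Osei, May 11→Jensen, May 12→Osei, May 13→Osei, May 14→Jensen.
Loads: Osei 3, Santos 3, Jensen 3 — all ≤ 3.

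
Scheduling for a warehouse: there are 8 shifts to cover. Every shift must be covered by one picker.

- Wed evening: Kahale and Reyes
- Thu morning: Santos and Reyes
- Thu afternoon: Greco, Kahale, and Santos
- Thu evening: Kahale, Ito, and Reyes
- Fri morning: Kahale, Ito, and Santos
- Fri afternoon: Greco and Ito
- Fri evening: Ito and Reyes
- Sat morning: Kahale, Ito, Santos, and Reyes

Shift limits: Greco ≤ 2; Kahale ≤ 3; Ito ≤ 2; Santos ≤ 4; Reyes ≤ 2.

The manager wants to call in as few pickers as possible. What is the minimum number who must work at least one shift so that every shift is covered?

3

8 slots to fill and no one can take more than 4, so at least ⌈8/4⌉ = 2 pickers are needed.
Any 2 pickers together have capacity at most 4+3 = 7 < 8 slots, so 2 can never suffice.
Kahale, Ito, and Santos alone can cover everything: Wed evening→Kahale, Thu morning→Santos, Thu afternoon→Kahale, Thu evening→Kahale, Fri morning→Santos, Fri afternoon→Ito, Fri evening→Ito, Sat morning→Santos.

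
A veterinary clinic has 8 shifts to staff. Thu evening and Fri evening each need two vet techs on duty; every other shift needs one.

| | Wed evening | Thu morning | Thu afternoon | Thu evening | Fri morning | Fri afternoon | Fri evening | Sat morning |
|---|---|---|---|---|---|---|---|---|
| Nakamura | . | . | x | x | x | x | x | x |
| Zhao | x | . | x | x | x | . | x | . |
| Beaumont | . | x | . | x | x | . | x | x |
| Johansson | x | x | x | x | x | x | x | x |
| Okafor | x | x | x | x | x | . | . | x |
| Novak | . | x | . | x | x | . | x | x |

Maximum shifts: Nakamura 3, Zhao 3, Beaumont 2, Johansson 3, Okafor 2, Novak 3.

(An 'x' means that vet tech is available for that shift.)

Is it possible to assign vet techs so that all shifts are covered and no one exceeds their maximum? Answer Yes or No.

One valid schedule: Wed evening→Zhao, Thu morning→Beaumont, Thu afternoon→Nakamura, Thu evening→Johansson+Okafor, Fri morning→Zhao, Fri afternoon→Nakamura, Fri evening→Zhao+Beaumont, Sat morning→Nakamura.
Loads: Nakamura 3/3, Zhao 3/3, Beaumont 2/2, Johansson 1/3, Okafor 1/2, Novak 0/3 — all within limits.

Yes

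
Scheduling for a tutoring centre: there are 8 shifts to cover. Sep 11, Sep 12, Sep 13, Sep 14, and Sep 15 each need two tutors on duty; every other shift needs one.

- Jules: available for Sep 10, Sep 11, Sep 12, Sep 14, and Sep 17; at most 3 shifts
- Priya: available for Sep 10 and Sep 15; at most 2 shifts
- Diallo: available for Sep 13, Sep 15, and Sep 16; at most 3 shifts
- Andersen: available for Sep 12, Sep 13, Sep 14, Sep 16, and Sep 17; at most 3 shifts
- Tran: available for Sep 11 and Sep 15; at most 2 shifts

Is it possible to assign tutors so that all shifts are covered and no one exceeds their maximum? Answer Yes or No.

No

Total capacity is 13 and 13 slots are needed, so capacity alone doesn't rule it out.
Shifts {Sep 11, Sep 12, Sep 13, Sep 14, Sep 17} need 9 worker-slots in total, but the tutors available for any of those shifts (Jules, Diallo, Andersen, and Tran) can supply at most 8 among them. So no valid schedule exists.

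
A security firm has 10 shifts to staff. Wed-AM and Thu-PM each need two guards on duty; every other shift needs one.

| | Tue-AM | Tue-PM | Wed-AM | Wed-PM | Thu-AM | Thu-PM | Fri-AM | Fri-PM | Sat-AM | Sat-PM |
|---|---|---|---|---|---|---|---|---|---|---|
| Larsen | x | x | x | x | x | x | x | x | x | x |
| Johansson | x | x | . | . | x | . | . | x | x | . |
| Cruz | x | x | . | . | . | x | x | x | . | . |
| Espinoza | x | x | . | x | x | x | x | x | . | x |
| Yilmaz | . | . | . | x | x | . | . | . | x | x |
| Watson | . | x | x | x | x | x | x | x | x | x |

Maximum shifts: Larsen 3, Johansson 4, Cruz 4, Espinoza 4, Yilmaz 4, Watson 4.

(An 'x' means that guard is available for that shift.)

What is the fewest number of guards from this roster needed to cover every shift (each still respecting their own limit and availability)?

4

12 slots to fill and no one can take more than 4, so at least ⌈12/4⌉ = 3 guards are needed.
No set of 3 guards can cover every shift (each such set leaves at least one shift with no one available or exceeds a cap).
Larsen, Johansson, Cruz, and Watson alone can cover everything: Tue-AM→Johansson, Tue-PM→Johansson, Wed-AM→Larsen+Watson, Wed-PM→Larsen, Thu-AM→Johansson, Thu-PM→Cruz+Watson, Fri-AM→Cruz, Fri-PM→Cruz, Sat-AM→Johansson, Sat-PM→Larsen.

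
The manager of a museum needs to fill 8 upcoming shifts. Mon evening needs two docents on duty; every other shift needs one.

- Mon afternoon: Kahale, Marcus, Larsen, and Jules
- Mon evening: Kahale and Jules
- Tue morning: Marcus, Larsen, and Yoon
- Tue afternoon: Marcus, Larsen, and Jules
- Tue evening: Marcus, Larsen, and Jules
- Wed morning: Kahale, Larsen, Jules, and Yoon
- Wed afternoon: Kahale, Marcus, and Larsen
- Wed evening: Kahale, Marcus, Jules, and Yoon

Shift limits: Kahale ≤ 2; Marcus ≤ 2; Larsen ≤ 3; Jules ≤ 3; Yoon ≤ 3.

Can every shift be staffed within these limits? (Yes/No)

Mon evening can only be covered by Kahale and Jules, so that assignment is forced.
One valid schedule: Mon afternoon→Larsen, Mon evening→Kahale+Jules, Tue morning→Marcus, Tue afternoon→Marcus, Tue evening→Larsen, Wed morning→Larsen, Wed afternoon→Kahale, Wed evening→Jules.
Loads: Kahale 2/2, Marcus 2/2, Larsen 3/3, Jules 2/3, Yoon 0/3 — all within limits.

Yes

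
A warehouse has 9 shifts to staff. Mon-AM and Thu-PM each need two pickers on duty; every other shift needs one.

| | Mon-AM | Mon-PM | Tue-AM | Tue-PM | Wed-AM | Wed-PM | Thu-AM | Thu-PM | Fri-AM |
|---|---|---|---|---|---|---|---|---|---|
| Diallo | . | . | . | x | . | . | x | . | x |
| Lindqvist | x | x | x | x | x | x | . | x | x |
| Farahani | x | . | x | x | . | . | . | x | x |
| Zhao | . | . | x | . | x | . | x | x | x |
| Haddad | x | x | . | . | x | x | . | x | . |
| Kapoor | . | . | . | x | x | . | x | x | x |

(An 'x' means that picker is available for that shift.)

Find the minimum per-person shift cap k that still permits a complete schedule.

2

With 6 pickers and 11 worker-slots to fill, someone must work at least ⌈11/6⌉ = 2 shifts, so k ≥ 2.
k = 2 works: Mon-AM→Farahani+Haddad, Mon-PM→Lindqvist, Tue-AM→Farahani, Tue-PM→Diallo, Wed-AM→Zhao, Wed-PM→Lindqvist, Thu-AM→Diallo, Thu-PM→Haddad+Kapoor, Fri-AM→Zhao.
Loads: Diallo 2, Lindqvist 2, Farahani 2, Zhao 2, Haddad 2, Kapoor 1 — all ≤ 2.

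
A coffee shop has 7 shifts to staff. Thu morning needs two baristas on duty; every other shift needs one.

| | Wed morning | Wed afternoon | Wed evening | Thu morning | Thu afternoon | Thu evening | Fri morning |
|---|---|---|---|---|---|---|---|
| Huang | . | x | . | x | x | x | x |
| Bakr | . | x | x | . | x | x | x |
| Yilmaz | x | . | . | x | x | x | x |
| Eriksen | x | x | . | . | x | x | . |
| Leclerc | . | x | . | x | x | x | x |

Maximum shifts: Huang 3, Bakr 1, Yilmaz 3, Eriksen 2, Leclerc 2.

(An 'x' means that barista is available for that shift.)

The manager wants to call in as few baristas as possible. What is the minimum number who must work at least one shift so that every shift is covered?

4

8 slots to fill and no one can take more than 3, so at least ⌈8/3⌉ = 3 baristas are needed.
No set of 3 baristas can cover every shift (each such set leaves at least one shift with no one available or exceeds a cap).
Huang, Bakr, Yilmaz, and Eriksen alone can cover everything: Wed morning→Yilmaz, Wed afternoon→Huang, Wed evening→Bakr, Thu morning→Huang+Yilmaz, Thu afternoon→Yilmaz, Thu evening→Eriksen, Fri morning→Huang.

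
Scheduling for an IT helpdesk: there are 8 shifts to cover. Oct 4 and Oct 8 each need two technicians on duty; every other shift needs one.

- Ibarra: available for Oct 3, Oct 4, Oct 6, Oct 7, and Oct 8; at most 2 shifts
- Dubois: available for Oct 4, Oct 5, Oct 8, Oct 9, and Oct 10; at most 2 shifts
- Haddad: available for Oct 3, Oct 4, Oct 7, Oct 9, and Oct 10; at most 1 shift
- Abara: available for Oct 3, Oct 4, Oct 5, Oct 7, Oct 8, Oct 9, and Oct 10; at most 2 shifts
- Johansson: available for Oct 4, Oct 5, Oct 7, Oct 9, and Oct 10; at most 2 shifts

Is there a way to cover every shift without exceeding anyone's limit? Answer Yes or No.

Total capacity is 2+2+1+2+2 = 9 but 10 worker-slots are needed — infeasible.

No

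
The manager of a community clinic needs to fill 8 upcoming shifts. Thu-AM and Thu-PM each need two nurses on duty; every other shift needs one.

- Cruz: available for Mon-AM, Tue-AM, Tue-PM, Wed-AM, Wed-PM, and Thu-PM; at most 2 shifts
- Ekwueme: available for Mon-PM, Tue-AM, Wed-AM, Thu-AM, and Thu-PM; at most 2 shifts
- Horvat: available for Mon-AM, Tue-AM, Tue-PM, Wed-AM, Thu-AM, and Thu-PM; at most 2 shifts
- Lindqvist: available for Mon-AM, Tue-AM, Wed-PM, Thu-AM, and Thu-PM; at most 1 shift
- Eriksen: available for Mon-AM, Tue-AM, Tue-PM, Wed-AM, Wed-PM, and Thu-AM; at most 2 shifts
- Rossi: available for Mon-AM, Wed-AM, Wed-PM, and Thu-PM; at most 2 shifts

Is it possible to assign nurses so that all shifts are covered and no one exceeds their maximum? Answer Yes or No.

Mon-PM can only be covered by Ekwueme, so that assignment is forced.
One valid schedule: Mon-AM→Horvat, Mon-PM→Ekwueme, Tue-AM→Ekwueme, Tue-PM→Cruz, Wed-AM→Eriksen, Wed-PM→Cruz, Thu-AM→Horvat+Eriksen, Thu-PM→Lindqvist+Rossi.
Loads: Cruz 2/2, Ekwueme 2/2, Horvat 2/2, Lindqvist 1/1, Eriksen 2/2, Rossi 1/2 — all within limits.

Yes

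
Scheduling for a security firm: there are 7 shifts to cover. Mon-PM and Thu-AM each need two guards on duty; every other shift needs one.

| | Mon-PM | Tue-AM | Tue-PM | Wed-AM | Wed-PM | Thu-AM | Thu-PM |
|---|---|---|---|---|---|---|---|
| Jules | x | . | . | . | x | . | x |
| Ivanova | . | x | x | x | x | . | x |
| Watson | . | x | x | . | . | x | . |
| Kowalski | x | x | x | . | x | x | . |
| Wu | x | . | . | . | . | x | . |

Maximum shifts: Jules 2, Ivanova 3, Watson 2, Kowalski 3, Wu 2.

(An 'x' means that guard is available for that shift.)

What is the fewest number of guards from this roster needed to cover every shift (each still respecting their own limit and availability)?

4

9 slots to fill and no one can take more than 3, so at least ⌈9/3⌉ = 3 guards are needed.
Any 3 guards together have capacity at most 3+3+2 = 8 < 9 slots, so 3 can never suffice.
Jules, Ivanova, Watson, and Kowalski alone can cover everything: Mon-PM→Jules+Kowalski, Tue-AM→Ivanova, Tue-PM→Ivanova, Wed-AM→Ivanova, Wed-PM→Kowalski, Thu-AM→Watson+Kowalski, Thu-PM→Jules.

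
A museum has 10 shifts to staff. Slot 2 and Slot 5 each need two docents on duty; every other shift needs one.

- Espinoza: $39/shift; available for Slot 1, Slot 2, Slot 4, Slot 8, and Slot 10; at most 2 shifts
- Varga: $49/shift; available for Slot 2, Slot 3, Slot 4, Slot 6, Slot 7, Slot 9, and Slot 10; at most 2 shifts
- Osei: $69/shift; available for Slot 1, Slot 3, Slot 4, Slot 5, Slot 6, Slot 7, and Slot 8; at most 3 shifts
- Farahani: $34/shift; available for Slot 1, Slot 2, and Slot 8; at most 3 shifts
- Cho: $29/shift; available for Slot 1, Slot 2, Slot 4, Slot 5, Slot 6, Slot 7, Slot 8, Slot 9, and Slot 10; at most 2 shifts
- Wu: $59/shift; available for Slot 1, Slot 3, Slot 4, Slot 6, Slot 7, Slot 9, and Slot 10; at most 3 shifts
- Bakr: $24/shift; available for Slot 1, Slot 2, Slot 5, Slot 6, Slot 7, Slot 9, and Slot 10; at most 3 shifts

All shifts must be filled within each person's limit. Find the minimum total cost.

Picking the cheapest available docent for each shift independently would cost $333, but that ignores the shift limits.
An optimal schedule: Slot 1→Farahani, Slot 2→Farahani+Espinoza, Slot 3→Varga, Slot 4→Cho, Slot 5→Bakr+Cho, Slot 6→Bakr, Slot 7→Varga, Slot 8→Farahani, Slot 9→Bakr, Slot 10→Espinoza.
Total: 34 + 34 + 39 + 49 + 29 + 24 + 29 + 24 + 49 + 34 + 24 + 39 = $408.

$408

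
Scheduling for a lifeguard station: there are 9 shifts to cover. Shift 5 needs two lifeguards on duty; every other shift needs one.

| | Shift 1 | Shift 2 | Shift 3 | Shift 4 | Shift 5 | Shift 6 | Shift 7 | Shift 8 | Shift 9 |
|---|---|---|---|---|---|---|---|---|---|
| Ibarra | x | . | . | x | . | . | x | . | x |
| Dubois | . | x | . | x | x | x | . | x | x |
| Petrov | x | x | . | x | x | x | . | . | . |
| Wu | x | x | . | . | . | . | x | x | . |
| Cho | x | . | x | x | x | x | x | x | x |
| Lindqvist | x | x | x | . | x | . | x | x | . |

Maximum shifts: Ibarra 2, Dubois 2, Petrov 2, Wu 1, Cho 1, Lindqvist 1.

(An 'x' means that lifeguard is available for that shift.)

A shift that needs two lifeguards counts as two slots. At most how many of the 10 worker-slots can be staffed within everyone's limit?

Total capacity across all lifeguards is 2+2+2+1+1+1 = 9, and 10 slots are needed, so at most 9 can be filled.
An assignment achieving 9: Shift 1→Petrov, Shift 2→Dubois, Shift 3→Cho, Shift 4→Ibarra, Shift 5→Petrov+Lindqvist, Shift 6→Dubois, Shift 7→Wu, Shift 9→Ibarra.
Loads: Ibarra 2/2, Dubois 2/2, Petrov 2/2, Wu 1/1, Cho 1/1, Lindqvist 1/1.

9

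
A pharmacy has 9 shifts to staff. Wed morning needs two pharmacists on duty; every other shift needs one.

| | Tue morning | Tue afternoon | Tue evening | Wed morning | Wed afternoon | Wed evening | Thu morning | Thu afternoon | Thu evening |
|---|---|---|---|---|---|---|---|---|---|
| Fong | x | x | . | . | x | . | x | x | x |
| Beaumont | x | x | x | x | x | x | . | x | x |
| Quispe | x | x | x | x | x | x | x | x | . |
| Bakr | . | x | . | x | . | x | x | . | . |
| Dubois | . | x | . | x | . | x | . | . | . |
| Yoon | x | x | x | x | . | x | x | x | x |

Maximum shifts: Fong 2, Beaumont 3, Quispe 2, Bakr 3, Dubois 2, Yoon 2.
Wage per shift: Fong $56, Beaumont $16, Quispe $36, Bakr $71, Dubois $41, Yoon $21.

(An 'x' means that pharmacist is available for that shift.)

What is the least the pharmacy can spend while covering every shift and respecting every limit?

Picking the cheapest available pharmacist for each shift independently would cost $170, but that ignores the shift limits.
An optimal schedule: Tue morning→Yoon, Tue afternoon→Fong, Tue evening→Beaumont, Wed morning→Quispe+Dubois, Wed afternoon→Beaumont, Wed evening→Dubois, Thu morning→Yoon, Thu afternoon→Quispe, Thu evening→Beaumont.
Total: 21 + 56 + 16 + 36 + 41 + 16 + 41 + 21 + 36 + 16 = $300.

$300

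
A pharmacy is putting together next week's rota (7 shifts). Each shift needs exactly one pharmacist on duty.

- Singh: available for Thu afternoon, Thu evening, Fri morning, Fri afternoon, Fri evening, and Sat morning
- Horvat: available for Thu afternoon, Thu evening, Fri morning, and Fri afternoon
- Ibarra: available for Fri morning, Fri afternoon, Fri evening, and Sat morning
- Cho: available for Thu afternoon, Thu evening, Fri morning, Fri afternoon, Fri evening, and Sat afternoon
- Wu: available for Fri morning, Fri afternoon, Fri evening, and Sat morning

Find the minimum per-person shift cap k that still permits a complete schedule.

2

With 5 pharmacists and 7 worker-slots to fill, someone must work at least ⌈7/5⌉ = 2 shifts, so k ≥ 2.
k = 2 works: Thu afternoon→Singh, Thu evening→Singh, Fri morning→Horvat, Fri afternoon→Horvat, Fri evening→Ibarra, Sat morning→Ibarra, Sat afternoon→Cho.
Loads: Singh 2, Horvat 2, Ibarra 2, Cho 1, Wu 0 — all ≤ 2.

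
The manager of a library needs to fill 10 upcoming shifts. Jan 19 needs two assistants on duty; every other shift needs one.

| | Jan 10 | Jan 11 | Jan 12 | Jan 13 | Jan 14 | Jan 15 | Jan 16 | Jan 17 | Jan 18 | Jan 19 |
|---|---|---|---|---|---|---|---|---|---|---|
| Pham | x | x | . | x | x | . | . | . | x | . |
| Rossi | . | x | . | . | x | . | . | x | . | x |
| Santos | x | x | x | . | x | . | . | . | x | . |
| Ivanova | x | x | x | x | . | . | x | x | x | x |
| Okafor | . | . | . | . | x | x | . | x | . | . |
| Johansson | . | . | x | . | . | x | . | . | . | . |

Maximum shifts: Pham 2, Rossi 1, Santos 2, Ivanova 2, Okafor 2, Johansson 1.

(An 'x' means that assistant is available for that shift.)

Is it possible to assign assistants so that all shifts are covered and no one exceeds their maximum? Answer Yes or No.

Total capacity is 2+1+2+2+2+1 = 10 but 11 worker-slots are needed — infeasible.

No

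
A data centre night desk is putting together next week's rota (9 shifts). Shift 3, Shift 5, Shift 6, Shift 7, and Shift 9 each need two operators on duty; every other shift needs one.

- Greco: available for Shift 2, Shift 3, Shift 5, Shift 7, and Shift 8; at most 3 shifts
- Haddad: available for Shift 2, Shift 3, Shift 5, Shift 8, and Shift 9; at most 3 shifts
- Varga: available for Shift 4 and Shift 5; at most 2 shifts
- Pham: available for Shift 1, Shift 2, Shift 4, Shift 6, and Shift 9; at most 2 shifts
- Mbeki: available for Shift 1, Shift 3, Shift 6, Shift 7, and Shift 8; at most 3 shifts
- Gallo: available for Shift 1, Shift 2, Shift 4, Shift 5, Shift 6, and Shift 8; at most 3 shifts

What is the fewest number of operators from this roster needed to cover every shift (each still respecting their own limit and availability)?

5

14 slots to fill and no one can take more than 3, so at least ⌈14/3⌉ = 5 operators are needed.
Greco, Haddad, Pham, Mbeki, and Gallo alone can cover everything: Shift 1→Mbeki, Shift 2→Gallo, Shift 3→Greco+Haddad, Shift 4→Pham, Shift 5→Greco+Haddad, Shift 6→Mbeki+Gallo, Shift 7→Greco+Mbeki, Shift 8→Gallo, Shift 9→Haddad+Pham.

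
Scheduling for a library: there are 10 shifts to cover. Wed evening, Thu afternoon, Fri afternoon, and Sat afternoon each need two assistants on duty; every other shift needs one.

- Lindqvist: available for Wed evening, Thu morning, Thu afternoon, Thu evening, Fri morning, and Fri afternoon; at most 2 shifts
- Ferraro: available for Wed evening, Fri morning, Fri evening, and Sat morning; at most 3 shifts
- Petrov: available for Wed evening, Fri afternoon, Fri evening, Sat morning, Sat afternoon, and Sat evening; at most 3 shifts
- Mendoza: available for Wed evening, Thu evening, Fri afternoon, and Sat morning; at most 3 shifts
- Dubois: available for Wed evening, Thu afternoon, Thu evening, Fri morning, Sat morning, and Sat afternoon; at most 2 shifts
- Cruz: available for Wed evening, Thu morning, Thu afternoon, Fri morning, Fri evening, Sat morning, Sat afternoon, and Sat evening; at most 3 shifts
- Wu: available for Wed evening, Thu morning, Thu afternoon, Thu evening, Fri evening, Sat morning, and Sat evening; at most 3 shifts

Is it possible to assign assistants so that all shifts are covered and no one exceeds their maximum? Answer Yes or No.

Yes

One valid schedule: Wed evening→Mendoza+Cruz, Thu morning→Lindqvist, Thu afternoon→Dubois+Cruz, Thu evening→Mendoza, Fri morning→Ferraro, Fri afternoon→Lindqvist+Petrov, Fri evening→Ferraro, Sat morning→Ferraro, Sat afternoon→Petrov+Dubois, Sat evening→Petrov.
Loads: Lindqvist 2/2, Ferraro 3/3, Petrov 3/3, Mendoza 2/3, Dubois 2/2, Cruz 2/3, Wu 0/3 — all within limits.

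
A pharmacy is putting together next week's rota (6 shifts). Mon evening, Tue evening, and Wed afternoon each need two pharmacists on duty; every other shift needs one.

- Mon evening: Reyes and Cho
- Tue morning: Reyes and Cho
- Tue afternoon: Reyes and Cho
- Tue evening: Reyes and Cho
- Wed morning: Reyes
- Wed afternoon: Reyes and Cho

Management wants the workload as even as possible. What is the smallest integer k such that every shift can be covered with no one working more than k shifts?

With 2 pharmacists and 9 worker-slots to fill, someone must work at least ⌈9/2⌉ = 5 shifts, so k ≥ 5.
k = 5 works: Mon evening→Reyes+Cho, Tue morning→Reyes, Tue afternoon→Cho, Tue evening→Reyes+Cho, Wed morning→Reyes, Wed afternoon→Reyes+Cho.
Loads: Reyes 5, Cho 4 — all ≤ 5.

5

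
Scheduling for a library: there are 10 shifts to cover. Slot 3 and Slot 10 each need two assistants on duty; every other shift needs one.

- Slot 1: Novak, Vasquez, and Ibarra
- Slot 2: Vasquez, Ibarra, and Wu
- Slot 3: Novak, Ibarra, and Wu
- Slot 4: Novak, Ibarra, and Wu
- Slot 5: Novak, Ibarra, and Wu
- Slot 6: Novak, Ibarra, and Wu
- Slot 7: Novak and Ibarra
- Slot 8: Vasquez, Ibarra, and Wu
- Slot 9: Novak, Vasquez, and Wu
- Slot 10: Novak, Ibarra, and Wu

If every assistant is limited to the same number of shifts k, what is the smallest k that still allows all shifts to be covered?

3

With 4 assistants and 12 worker-slots to fill, someone must work at least ⌈12/4⌉ = 3 shifts, so k ≥ 3.
k = 3 works: Slot 1→Novak, Slot 2→Vasquez, Slot 3→Novak+Ibarra, Slot 4→Ibarra, Slot 5→Wu, Slot 6→Wu, Slot 7→Novak, Slot 8→Vasquez, Slot 9→Vasquez, Slot 10→Ibarra+Wu.
Loads: Novak 3, Vasquez 3, Ibarra 3, Wu 3 — all ≤ 3.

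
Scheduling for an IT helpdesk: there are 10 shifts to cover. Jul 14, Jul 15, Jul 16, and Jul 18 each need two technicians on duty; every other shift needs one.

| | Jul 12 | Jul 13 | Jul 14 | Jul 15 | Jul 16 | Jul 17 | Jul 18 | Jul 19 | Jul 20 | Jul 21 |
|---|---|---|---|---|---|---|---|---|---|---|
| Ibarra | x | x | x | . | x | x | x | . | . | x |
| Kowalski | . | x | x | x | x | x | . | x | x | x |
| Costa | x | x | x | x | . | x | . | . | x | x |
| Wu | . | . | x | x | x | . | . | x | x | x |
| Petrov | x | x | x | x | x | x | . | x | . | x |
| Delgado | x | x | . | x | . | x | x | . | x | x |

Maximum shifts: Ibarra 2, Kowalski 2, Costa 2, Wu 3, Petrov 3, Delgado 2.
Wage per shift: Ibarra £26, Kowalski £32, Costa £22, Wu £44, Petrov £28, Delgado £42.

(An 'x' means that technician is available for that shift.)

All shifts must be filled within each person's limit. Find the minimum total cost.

Jul 18 can only be covered by Ibarra and Delgado, so that assignment is forced.
Picking the cheapest available technician for each shift independently would cost £358, but that ignores the shift limits.
An optimal schedule: Jul 12→Ibarra, Jul 13→Costa, Jul 14→Wu+Petrov, Jul 15→Petrov+Delgado, Jul 16→Wu+Petrov, Jul 17→Costa, Jul 18→Ibarra+Delgado, Jul 19→Kowalski, Jul 20→Kowalski, Jul 21→Wu.
Total: 26 + 22 + 44 + 28 + 28 + 42 + 44 + 28 + 22 + 26 + 42 + 32 + 32 + 44 = £460.

£460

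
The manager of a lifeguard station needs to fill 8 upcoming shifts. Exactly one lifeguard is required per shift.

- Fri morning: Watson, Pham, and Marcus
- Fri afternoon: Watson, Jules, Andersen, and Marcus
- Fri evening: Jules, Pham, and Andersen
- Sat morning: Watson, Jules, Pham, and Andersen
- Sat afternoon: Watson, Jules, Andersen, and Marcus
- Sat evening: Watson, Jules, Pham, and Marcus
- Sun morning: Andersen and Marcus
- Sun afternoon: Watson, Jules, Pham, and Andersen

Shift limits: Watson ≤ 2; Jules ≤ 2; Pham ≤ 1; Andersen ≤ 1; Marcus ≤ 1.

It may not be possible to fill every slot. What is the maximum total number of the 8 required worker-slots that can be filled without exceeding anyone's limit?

7

Total capacity across all lifeguards is 2+2+1+1+1 = 7, and 8 slots are needed, so at most 7 can be filled.
An assignment achieving 7: Fri morning→Watson, Fri afternoon→Watson, Fri evening→Jules, Sat morning→Jules, Sat afternoon→Marcus, Sat evening→Pham, Sun morning→Andersen.
Loads: Watson 2/2, Jules 2/2, Pham 1/1, Andersen 1/1, Marcus 1/1.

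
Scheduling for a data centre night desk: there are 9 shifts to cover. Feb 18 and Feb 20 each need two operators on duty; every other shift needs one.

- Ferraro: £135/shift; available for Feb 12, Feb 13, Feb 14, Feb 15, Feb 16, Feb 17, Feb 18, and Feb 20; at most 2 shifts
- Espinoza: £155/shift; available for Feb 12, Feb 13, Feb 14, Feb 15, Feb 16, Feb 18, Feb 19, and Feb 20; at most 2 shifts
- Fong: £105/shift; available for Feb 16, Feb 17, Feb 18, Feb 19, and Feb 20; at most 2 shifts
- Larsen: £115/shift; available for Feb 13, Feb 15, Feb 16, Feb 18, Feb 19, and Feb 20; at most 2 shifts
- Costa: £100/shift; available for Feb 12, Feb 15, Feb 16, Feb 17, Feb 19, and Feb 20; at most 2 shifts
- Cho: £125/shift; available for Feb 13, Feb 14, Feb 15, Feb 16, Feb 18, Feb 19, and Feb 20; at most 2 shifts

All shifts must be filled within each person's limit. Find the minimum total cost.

Picking the cheapest available operator for each shift independently would cost £1165, but that ignores the shift limits.
An optimal schedule: Feb 12→Costa, Feb 13→Larsen, Feb 14→Cho, Feb 15→Larsen, Feb 16→Fong, Feb 17→Costa, Feb 18→Cho+Ferraro, Feb 19→Fong, Feb 20→Ferraro+Espinoza.
Total: 100 + 115 + 125 + 115 + 105 + 100 + 125 + 135 + 105 + 135 + 155 = £1315.

£1315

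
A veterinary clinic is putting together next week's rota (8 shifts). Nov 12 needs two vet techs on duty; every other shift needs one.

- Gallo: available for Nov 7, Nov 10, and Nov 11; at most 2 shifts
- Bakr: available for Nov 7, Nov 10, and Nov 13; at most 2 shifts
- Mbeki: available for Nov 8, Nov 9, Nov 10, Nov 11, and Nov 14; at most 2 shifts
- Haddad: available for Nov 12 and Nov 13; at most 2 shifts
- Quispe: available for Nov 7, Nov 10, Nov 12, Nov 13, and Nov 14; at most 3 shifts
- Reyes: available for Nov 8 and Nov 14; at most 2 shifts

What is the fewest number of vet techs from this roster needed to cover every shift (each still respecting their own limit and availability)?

9 slots to fill and no one can take more than 3, so at least ⌈9/3⌉ = 3 vet techs are needed.
Any 3 vet techs together have capacity at most 3+2+2 = 7 < 9 slots, so 3 can never suffice.
Gallo, Mbeki, Haddad, and Quispe alone can cover everything: Nov 7→Gallo, Nov 8→Mbeki, Nov 9→Mbeki, Nov 10→Quispe, Nov 11→Gallo, Nov 12→Haddad+Quispe, Nov 13→Haddad, Nov 14→Quispe.

4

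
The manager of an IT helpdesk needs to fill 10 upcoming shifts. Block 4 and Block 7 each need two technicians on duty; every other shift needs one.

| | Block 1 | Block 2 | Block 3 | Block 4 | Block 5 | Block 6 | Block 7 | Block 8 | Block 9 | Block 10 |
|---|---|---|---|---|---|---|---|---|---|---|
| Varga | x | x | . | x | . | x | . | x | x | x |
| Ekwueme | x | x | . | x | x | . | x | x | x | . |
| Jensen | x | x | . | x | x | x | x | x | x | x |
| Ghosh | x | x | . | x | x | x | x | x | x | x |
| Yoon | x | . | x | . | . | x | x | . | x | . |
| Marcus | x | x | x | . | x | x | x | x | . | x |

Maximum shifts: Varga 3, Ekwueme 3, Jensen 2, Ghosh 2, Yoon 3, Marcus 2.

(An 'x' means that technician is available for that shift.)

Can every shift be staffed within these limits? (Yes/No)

Yes

One valid schedule: Block 1→Jensen, Block 2→Varga, Block 3→Yoon, Block 4→Jensen+Ghosh, Block 5→Ekwueme, Block 6→Varga, Block 7→Ghosh+Yoon, Block 8→Ekwueme, Block 9→Ekwueme, Block 10→Varga.
Loads: Varga 3/3, Ekwueme 3/3, Jensen 2/2, Ghosh 2/2, Yoon 2/3, Marcus 0/2 — all within limits.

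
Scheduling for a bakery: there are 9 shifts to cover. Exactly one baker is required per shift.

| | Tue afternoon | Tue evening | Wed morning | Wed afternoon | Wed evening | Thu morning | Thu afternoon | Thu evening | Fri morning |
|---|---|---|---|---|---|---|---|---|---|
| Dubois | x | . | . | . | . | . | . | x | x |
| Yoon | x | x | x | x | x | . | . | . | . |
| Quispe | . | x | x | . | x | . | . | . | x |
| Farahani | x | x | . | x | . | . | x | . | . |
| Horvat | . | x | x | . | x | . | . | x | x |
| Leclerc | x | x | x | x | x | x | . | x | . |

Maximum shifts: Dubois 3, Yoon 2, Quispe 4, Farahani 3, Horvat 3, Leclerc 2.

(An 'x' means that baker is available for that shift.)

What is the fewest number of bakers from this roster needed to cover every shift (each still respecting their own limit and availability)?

9 slots to fill and no one can take more than 4, so at least ⌈9/4⌉ = 3 bakers are needed.
Quispe, Farahani, and Leclerc alone can cover everything: Tue afternoon→Farahani, Tue evening→Quispe, Wed morning→Quispe, Wed afternoon→Farahani, Wed evening→Quispe, Thu morning→Leclerc, Thu afternoon→Farahani, Thu evening→Leclerc, Fri morning→Quispe.

3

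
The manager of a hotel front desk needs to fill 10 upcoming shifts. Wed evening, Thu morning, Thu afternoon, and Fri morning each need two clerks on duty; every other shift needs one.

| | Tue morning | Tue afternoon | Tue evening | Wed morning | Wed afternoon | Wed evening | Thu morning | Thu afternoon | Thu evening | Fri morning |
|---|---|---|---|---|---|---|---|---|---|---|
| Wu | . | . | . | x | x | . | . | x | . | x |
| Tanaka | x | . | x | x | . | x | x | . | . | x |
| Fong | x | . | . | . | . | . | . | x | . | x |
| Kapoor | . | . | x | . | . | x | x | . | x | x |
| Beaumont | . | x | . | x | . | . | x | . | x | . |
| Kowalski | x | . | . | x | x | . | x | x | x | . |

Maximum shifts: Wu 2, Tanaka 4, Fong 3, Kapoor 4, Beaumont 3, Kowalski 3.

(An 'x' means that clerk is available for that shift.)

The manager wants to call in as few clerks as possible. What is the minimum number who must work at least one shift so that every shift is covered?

14 slots to fill and no one can take more than 4, so at least ⌈14/4⌉ = 4 clerks are needed.
Shifts {Tue afternoon, Wed evening, Thu afternoon} need 5 slots, but among the clerks available for them (Wu, Tanaka, Fong, Kapoor, Beaumont, and Kowalski) any 4 together supply at most 4. So 4 clerks are not enough.
Wu, Tanaka, Fong, Kapoor, and Beaumont alone can cover everything: Tue morning→Tanaka, Tue afternoon→Beaumont, Tue evening→Tanaka, Wed morning→Tanaka, Wed afternoon→Wu, Wed evening→Tanaka+Kapoor, Thu morning→Kapoor+Beaumont, Thu afternoon→Wu+Fong, Thu evening→Kapoor, Fri morning→Fong+Kapoor.

5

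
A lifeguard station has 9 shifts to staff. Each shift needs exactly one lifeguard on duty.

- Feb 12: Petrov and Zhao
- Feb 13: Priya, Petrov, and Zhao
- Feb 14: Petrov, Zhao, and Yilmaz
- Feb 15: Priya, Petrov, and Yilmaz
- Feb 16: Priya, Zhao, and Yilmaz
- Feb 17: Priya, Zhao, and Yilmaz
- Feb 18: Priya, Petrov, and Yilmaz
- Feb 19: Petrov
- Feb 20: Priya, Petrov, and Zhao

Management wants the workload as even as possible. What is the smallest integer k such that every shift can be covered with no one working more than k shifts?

3

With 4 lifeguards and 9 worker-slots to fill, someone must work at least ⌈9/4⌉ = 3 shifts, so k ≥ 3.
k = 3 works: Feb 12→Petrov, Feb 13→Priya, Feb 14→Petrov, Feb 15→Priya, Feb 16→Priya, Feb 17→Zhao, Feb 18→Yilmaz, Feb 19→Petrov, Feb 20→Zhao.
Loads: Priya 3, Petrov 3, Zhao 2, Yilmaz 1 — all ≤ 3.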